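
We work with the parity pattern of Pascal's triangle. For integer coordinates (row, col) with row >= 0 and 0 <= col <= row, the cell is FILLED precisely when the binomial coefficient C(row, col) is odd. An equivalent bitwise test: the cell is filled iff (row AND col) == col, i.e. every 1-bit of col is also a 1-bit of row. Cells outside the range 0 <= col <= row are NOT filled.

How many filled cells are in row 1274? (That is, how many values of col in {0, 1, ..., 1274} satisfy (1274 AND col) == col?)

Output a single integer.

Answer: 128

Derivation:
1274 in binary = 10011111010
popcount(1274) = number of 1-bits in 10011111010 = 7
A col c satisfies (1274 AND c) == c iff every set bit of c is also set in 1274; each of the 7 set bits of 1274 can independently be on or off in c.
count = 2^7 = 128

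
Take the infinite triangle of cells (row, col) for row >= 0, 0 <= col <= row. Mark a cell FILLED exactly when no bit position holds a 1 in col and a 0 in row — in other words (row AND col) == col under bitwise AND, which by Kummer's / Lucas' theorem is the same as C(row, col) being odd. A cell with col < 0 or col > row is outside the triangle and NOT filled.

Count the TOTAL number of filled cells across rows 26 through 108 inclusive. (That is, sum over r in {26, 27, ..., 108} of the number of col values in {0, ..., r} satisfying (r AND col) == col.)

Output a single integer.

r26=11010 pc3: +8 =8
r27=11011 pc4: +16 =24
r28=11100 pc3: +8 =32
r29=11101 pc4: +16 =48
r30=11110 pc4: +16 =64
r31=11111 pc5: +32 =96
r32=100000 pc1: +2 =98
r33=100001 pc2: +4 =102
r34=100010 pc2: +4 =106
r35=100011 pc3: +8 =114
r36=100100 pc2: +4 =118
r37=100101 pc3: +8 =126
r38=100110 pc3: +8 =134
r39=100111 pc4: +16 =150
r40=101000 pc2: +4 =154
r41=101001 pc3: +8 =162
r42=101010 pc3: +8 =170
r43=101011 pc4: +16 =186
r44=101100 pc3: +8 =194
r45=101101 pc4: +16 =210
r46=101110 pc4: +16 =226
r47=101111 pc5: +32 =258
r48=110000 pc2: +4 =262
r49=110001 pc3: +8 =270
r50=110010 pc3: +8 =278
r51=110011 pc4: +16 =294
r52=110100 pc3: +8 =302
r53=110101 pc4: +16 =318
r54=110110 pc4: +16 =334
r55=110111 pc5: +32 =366
r56=111000 pc3: +8 =374
r57=111001 pc4: +16 =390
r58=111010 pc4: +16 =406
r59=111011 pc5: +32 =438
r60=111100 pc4: +16 =454
r61=111101 pc5: +32 =486
r62=111110 pc5: +32 =518
r63=111111 pc6: +64 =582
r64=1000000 pc1: +2 =584
r65=1000001 pc2: +4 =588
r66=1000010 pc2: +4 =592
r67=1000011 pc3: +8 =600
r68=1000100 pc2: +4 =604
r69=1000101 pc3: +8 =612
r70=1000110 pc3: +8 =620
r71=1000111 pc4: +16 =636
r72=1001000 pc2: +4 =640
r73=1001001 pc3: +8 =648
r74=1001010 pc3: +8 =656
r75=1001011 pc4: +16 =672
r76=1001100 pc3: +8 =680
r77=1001101 pc4: +16 =696
r78=1001110 pc4: +16 =712
r79=1001111 pc5: +32 =744
r80=1010000 pc2: +4 =748
r81=1010001 pc3: +8 =756
r82=1010010 pc3: +8 =764
r83=1010011 pc4: +16 =780
r84=1010100 pc3: +8 =788
r85=1010101 pc4: +16 =804
r86=1010110 pc4: +16 =820
r87=1010111 pc5: +32 =852
r88=1011000 pc3: +8 =860
r89=1011001 pc4: +16 =876
r90=1011010 pc4: +16 =892
r91=1011011 pc5: +32 =924
r92=1011100 pc4: +16 =940
r93=1011101 pc5: +32 =972
r94=1011110 pc5: +32 =1004
r95=1011111 pc6: +64 =1068
r96=1100000 pc2: +4 =1072
r97=1100001 pc3: +8 =1080
r98=1100010 pc3: +8 =1088
r99=1100011 pc4: +16 =1104
r100=1100100 pc3: +8 =1112
r101=1100101 pc4: +16 =1128
r102=1100110 pc4: +16 =1144
r103=1100111 pc5: +32 =1176
r104=1101000 pc3: +8 =1184
r105=1101001 pc4: +16 =1200
r106=1101010 pc4: +16 =1216
r107=1101011 pc5: +32 =1248
r108=1101100 pc4: +16 =1264

Answer: 1264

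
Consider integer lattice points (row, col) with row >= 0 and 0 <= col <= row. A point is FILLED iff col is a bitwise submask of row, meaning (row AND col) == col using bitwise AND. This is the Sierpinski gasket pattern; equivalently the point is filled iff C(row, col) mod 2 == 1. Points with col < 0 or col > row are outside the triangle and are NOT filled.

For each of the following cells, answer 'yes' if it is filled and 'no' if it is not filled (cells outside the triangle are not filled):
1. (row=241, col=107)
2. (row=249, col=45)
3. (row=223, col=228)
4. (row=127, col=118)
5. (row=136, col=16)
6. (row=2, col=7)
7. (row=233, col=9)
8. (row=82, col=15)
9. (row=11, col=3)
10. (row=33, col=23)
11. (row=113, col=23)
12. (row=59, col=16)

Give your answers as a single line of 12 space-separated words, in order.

(241,107): row=0b11110001, col=0b1101011, row AND col = 0b1100001 = 97; 97 != 107 -> empty
(249,45): row=0b11111001, col=0b101101, row AND col = 0b101001 = 41; 41 != 45 -> empty
(223,228): col outside [0, 223] -> not filled
(127,118): row=0b1111111, col=0b1110110, row AND col = 0b1110110 = 118; 118 == 118 -> filled
(136,16): row=0b10001000, col=0b10000, row AND col = 0b0 = 0; 0 != 16 -> empty
(2,7): col outside [0, 2] -> not filled
(233,9): row=0b11101001, col=0b1001, row AND col = 0b1001 = 9; 9 == 9 -> filled
(82,15): row=0b1010010, col=0b1111, row AND col = 0b10 = 2; 2 != 15 -> empty
(11,3): row=0b1011, col=0b11, row AND col = 0b11 = 3; 3 == 3 -> filled
(33,23): row=0b100001, col=0b10111, row AND col = 0b1 = 1; 1 != 23 -> empty
(113,23): row=0b1110001, col=0b10111, row AND col = 0b10001 = 17; 17 != 23 -> empty
(59,16): row=0b111011, col=0b10000, row AND col = 0b10000 = 16; 16 == 16 -> filled

Answer: no no no yes no no yes no yes no no yes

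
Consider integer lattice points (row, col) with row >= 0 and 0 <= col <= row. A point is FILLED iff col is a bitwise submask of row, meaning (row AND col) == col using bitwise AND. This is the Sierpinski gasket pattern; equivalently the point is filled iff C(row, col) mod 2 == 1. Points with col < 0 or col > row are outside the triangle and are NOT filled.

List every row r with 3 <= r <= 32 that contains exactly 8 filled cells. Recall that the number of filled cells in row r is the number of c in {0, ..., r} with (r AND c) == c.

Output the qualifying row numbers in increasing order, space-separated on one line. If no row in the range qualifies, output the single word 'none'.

Answer: 7 11 13 14 19 21 22 25 26 28

Derivation:
Row r has 2^popcount(r) filled cells, so we need popcount(r) = log2(8) = 3.
Scan r = 3..32 and keep those with exactly 3 one-bits:
r=3=11 popcount=2 -> skip
r=4=100 popcount=1 -> skip
r=5=101 popcount=2 -> skip
r=6=110 popcount=2 -> skip
r=7=111 popcount=3 -> KEEP
r=8=1000 popcount=1 -> skip
r=9=1001 popcount=2 -> skip
r=10=1010 popcount=2 -> skip
r=11=1011 popcount=3 -> KEEP
r=12=1100 popcount=2 -> skip
r=13=1101 popcount=3 -> KEEP
r=14=1110 popcount=3 -> KEEP
r=15=1111 popcount=4 -> skip
r=16=10000 popcount=1 -> skip
r=17=10001 popcount=2 -> skip
r=18=10010 popcount=2 -> skip
r=19=10011 popcount=3 -> KEEP
r=20=10100 popcount=2 -> skip
r=21=10101 popcount=3 -> KEEP
r=22=10110 popcount=3 -> KEEP
r=23=10111 popcount=4 -> skip
r=24=11000 popcount=2 -> skip
r=25=11001 popcount=3 -> KEEP
r=26=11010 popcount=3 -> KEEP
r=27=11011 popcount=4 -> skip
r=28=11100 popcount=3 -> KEEP
r=29=11101 popcount=4 -> skip
r=30=11110 popcount=4 -> skip
r=31=11111 popcount=5 -> skip
r=32=100000 popcount=1 -> skip
Kept rows: 7 11 13 14 19 21 22 25 26 28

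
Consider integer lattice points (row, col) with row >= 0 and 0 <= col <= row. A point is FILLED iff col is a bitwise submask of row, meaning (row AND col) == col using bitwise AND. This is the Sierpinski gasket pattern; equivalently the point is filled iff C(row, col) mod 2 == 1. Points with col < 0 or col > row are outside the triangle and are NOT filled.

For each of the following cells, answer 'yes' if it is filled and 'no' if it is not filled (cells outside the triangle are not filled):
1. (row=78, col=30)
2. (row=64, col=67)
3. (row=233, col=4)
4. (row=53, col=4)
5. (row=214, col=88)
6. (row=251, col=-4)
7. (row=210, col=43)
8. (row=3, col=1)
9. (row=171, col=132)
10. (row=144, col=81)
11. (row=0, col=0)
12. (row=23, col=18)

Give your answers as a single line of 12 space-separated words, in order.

(78,30): row=0b1001110, col=0b11110, row AND col = 0b1110 = 14; 14 != 30 -> empty
(64,67): col outside [0, 64] -> not filled
(233,4): row=0b11101001, col=0b100, row AND col = 0b0 = 0; 0 != 4 -> empty
(53,4): row=0b110101, col=0b100, row AND col = 0b100 = 4; 4 == 4 -> filled
(214,88): row=0b11010110, col=0b1011000, row AND col = 0b1010000 = 80; 80 != 88 -> empty
(251,-4): col outside [0, 251] -> not filled
(210,43): row=0b11010010, col=0b101011, row AND col = 0b10 = 2; 2 != 43 -> empty
(3,1): row=0b11, col=0b1, row AND col = 0b1 = 1; 1 == 1 -> filled
(171,132): row=0b10101011, col=0b10000100, row AND col = 0b10000000 = 128; 128 != 132 -> empty
(144,81): row=0b10010000, col=0b1010001, row AND col = 0b10000 = 16; 16 != 81 -> empty
(0,0): row=0b0, col=0b0, row AND col = 0b0 = 0; 0 == 0 -> filled
(23,18): row=0b10111, col=0b10010, row AND col = 0b10010 = 18; 18 == 18 -> filled

Answer: no no no yes no no no yes no no yes yes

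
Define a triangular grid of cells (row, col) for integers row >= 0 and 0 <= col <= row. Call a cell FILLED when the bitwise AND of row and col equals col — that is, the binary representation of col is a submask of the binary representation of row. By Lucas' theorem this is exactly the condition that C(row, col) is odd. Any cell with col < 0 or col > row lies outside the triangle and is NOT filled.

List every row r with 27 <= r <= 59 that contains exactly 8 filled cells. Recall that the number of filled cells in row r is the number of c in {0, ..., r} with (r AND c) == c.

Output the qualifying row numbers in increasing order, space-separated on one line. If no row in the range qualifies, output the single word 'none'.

Answer: 28 35 37 38 41 42 44 49 50 52 56

Derivation:
Row r has 2^popcount(r) filled cells, so we need popcount(r) = log2(8) = 3.
Scan r = 27..59 and keep those with exactly 3 one-bits:
r=27=11011 popcount=4 -> skip
r=28=11100 popcount=3 -> KEEP
r=29=11101 popcount=4 -> skip
r=30=11110 popcount=4 -> skip
r=31=11111 popcount=5 -> skip
r=32=100000 popcount=1 -> skip
r=33=100001 popcount=2 -> skip
r=34=100010 popcount=2 -> skip
r=35=100011 popcount=3 -> KEEP
r=36=100100 popcount=2 -> skip
r=37=100101 popcount=3 -> KEEP
r=38=100110 popcount=3 -> KEEP
r=39=100111 popcount=4 -> skip
r=40=101000 popcount=2 -> skip
r=41=101001 popcount=3 -> KEEP
r=42=101010 popcount=3 -> KEEP
r=43=101011 popcount=4 -> skip
r=44=101100 popcount=3 -> KEEP
r=45=101101 popcount=4 -> skip
r=46=101110 popcount=4 -> skip
r=47=101111 popcount=5 -> skip
r=48=110000 popcount=2 -> skip
r=49=110001 popcount=3 -> KEEP
r=50=110010 popcount=3 -> KEEP
r=51=110011 popcount=4 -> skip
r=52=110100 popcount=3 -> KEEP
r=53=110101 popcount=4 -> skip
r=54=110110 popcount=4 -> skip
r=55=110111 popcount=5 -> skip
r=56=111000 popcount=3 -> KEEP
r=57=111001 popcount=4 -> skip
r=58=111010 popcount=4 -> skip
r=59=111011 popcount=5 -> skip
Kept rows: 28 35 37 38 41 42 44 49 50 52 56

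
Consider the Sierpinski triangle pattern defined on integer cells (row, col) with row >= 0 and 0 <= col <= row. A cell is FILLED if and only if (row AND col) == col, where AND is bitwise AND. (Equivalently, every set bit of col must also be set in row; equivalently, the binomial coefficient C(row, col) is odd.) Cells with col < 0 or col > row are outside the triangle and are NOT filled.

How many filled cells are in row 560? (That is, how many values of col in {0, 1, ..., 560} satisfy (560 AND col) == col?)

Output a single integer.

Answer: 8

Derivation:
560 in binary = 1000110000
popcount(560) = number of 1-bits in 1000110000 = 3
A col c satisfies (560 AND c) == c iff every set bit of c is also set in 560; each of the 3 set bits of 560 can independently be on or off in c.
count = 2^3 = 8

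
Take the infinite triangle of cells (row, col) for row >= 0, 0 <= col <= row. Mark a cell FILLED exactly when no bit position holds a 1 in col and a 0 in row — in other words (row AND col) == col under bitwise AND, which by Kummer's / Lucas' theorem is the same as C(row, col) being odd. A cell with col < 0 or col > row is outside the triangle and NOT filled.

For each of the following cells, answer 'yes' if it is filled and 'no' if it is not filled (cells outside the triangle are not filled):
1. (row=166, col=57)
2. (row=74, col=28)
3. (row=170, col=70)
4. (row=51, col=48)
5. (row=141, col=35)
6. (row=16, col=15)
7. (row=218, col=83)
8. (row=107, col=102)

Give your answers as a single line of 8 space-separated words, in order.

(166,57): row=0b10100110, col=0b111001, row AND col = 0b100000 = 32; 32 != 57 -> empty
(74,28): row=0b1001010, col=0b11100, row AND col = 0b1000 = 8; 8 != 28 -> empty
(170,70): row=0b10101010, col=0b1000110, row AND col = 0b10 = 2; 2 != 70 -> empty
(51,48): row=0b110011, col=0b110000, row AND col = 0b110000 = 48; 48 == 48 -> filled
(141,35): row=0b10001101, col=0b100011, row AND col = 0b1 = 1; 1 != 35 -> empty
(16,15): row=0b10000, col=0b1111, row AND col = 0b0 = 0; 0 != 15 -> empty
(218,83): row=0b11011010, col=0b1010011, row AND col = 0b1010010 = 82; 82 != 83 -> empty
(107,102): row=0b1101011, col=0b1100110, row AND col = 0b1100010 = 98; 98 != 102 -> empty

Answer: no no no yes no no no no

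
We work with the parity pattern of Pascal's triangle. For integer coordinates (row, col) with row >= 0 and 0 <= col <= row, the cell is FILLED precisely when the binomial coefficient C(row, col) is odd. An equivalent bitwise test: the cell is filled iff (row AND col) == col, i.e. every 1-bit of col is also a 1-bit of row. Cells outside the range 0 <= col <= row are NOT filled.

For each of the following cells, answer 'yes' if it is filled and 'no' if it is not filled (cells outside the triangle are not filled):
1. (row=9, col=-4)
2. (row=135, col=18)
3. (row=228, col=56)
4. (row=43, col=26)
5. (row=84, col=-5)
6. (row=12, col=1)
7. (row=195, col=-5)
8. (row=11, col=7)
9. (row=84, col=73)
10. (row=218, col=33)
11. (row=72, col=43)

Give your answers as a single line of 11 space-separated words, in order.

(9,-4): col outside [0, 9] -> not filled
(135,18): row=0b10000111, col=0b10010, row AND col = 0b10 = 2; 2 != 18 -> empty
(228,56): row=0b11100100, col=0b111000, row AND col = 0b100000 = 32; 32 != 56 -> empty
(43,26): row=0b101011, col=0b11010, row AND col = 0b1010 = 10; 10 != 26 -> empty
(84,-5): col outside [0, 84] -> not filled
(12,1): row=0b1100, col=0b1, row AND col = 0b0 = 0; 0 != 1 -> empty
(195,-5): col outside [0, 195] -> not filled
(11,7): row=0b1011, col=0b111, row AND col = 0b11 = 3; 3 != 7 -> empty
(84,73): row=0b1010100, col=0b1001001, row AND col = 0b1000000 = 64; 64 != 73 -> empty
(218,33): row=0b11011010, col=0b100001, row AND col = 0b0 = 0; 0 != 33 -> empty
(72,43): row=0b1001000, col=0b101011, row AND col = 0b1000 = 8; 8 != 43 -> empty

Answer: no no no no no no no no no no no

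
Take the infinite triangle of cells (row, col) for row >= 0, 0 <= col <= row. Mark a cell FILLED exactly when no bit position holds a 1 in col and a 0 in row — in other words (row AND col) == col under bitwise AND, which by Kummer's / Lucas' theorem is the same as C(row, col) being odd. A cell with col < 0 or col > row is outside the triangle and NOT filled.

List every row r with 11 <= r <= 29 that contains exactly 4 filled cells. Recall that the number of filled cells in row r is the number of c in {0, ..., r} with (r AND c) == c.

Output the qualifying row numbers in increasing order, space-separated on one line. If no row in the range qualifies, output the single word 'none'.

Answer: 12 17 18 20 24

Derivation:
Row r has 2^popcount(r) filled cells, so we need popcount(r) = log2(4) = 2.
Scan r = 11..29 and keep those with exactly 2 one-bits:
r=11=1011 popcount=3 -> skip
r=12=1100 popcount=2 -> KEEP
r=13=1101 popcount=3 -> skip
r=14=1110 popcount=3 -> skip
r=15=1111 popcount=4 -> skip
r=16=10000 popcount=1 -> skip
r=17=10001 popcount=2 -> KEEP
r=18=10010 popcount=2 -> KEEP
r=19=10011 popcount=3 -> skip
r=20=10100 popcount=2 -> KEEP
r=21=10101 popcount=3 -> skip
r=22=10110 popcount=3 -> skip
r=23=10111 popcount=4 -> skip
r=24=11000 popcount=2 -> KEEP
r=25=11001 popcount=3 -> skip
r=26=11010 popcount=3 -> skip
r=27=11011 popcount=4 -> skip
r=28=11100 popcount=3 -> skip
r=29=11101 popcount=4 -> skip
Kept rows: 12 17 18 20 24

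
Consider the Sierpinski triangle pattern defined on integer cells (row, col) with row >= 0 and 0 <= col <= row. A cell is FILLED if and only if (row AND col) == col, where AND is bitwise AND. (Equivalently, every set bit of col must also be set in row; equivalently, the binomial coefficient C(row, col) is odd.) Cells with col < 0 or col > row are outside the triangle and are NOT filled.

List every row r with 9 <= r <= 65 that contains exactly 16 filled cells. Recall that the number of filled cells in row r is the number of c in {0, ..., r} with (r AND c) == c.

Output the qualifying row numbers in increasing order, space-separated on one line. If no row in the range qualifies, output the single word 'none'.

Row r has 2^popcount(r) filled cells, so we need popcount(r) = log2(16) = 4.
Scan r = 9..65 and keep those with exactly 4 one-bits:
r=9=1001 popcount=2 -> skip
r=10=1010 popcount=2 -> skip
r=11=1011 popcount=3 -> skip
r=12=1100 popcount=2 -> skip
r=13=1101 popcount=3 -> skip
r=14=1110 popcount=3 -> skip
r=15=1111 popcount=4 -> KEEP
r=16=10000 popcount=1 -> skip
r=17=10001 popcount=2 -> skip
r=18=10010 popcount=2 -> skip
r=19=10011 popcount=3 -> skip
r=20=10100 popcount=2 -> skip
r=21=10101 popcount=3 -> skip
r=22=10110 popcount=3 -> skip
r=23=10111 popcount=4 -> KEEP
r=24=11000 popcount=2 -> skip
r=25=11001 popcount=3 -> skip
r=26=11010 popcount=3 -> skip
r=27=11011 popcount=4 -> KEEP
r=28=11100 popcount=3 -> skip
r=29=11101 popcount=4 -> KEEP
r=30=11110 popcount=4 -> KEEP
r=31=11111 popcount=5 -> skip
r=32=100000 popcount=1 -> skip
r=33=100001 popcount=2 -> skip
r=34=100010 popcount=2 -> skip
r=35=100011 popcount=3 -> skip
r=36=100100 popcount=2 -> skip
r=37=100101 popcount=3 -> skip
r=38=100110 popcount=3 -> skip
r=39=100111 popcount=4 -> KEEP
r=40=101000 popcount=2 -> skip
r=41=101001 popcount=3 -> skip
r=42=101010 popcount=3 -> skip
r=43=101011 popcount=4 -> KEEP
r=44=101100 popcount=3 -> skip
r=45=101101 popcount=4 -> KEEP
r=46=101110 popcount=4 -> KEEP
r=47=101111 popcount=5 -> skip
r=48=110000 popcount=2 -> skip
r=49=110001 popcount=3 -> skip
r=50=110010 popcount=3 -> skip
r=51=110011 popcount=4 -> KEEP
r=52=110100 popcount=3 -> skip
r=53=110101 popcount=4 -> KEEP
r=54=110110 popcount=4 -> KEEP
r=55=110111 popcount=5 -> skip
r=56=111000 popcount=3 -> skip
r=57=111001 popcount=4 -> KEEP
r=58=111010 popcount=4 -> KEEP
r=59=111011 popcount=5 -> skip
r=60=111100 popcount=4 -> KEEP
r=61=111101 popcount=5 -> skip
r=62=111110 popcount=5 -> skip
r=63=111111 popcount=6 -> skip
r=64=1000000 popcount=1 -> skip
r=65=1000001 popcount=2 -> skip
Kept rows: 15 23 27 29 30 39 43 45 46 51 53 54 57 58 60

Answer: 15 23 27 29 30 39 43 45 46 51 53 54 57 58 60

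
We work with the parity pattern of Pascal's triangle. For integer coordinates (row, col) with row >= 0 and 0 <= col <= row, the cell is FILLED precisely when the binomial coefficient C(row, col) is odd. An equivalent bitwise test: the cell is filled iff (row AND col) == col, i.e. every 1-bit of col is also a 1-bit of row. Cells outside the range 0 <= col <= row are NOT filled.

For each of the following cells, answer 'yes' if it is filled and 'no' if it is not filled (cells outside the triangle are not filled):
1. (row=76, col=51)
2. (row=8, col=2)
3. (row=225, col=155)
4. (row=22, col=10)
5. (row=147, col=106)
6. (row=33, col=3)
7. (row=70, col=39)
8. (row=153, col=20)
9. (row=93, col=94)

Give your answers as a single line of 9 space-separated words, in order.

Answer: no no no no no no no no no

Derivation:
(76,51): row=0b1001100, col=0b110011, row AND col = 0b0 = 0; 0 != 51 -> empty
(8,2): row=0b1000, col=0b10, row AND col = 0b0 = 0; 0 != 2 -> empty
(225,155): row=0b11100001, col=0b10011011, row AND col = 0b10000001 = 129; 129 != 155 -> empty
(22,10): row=0b10110, col=0b1010, row AND col = 0b10 = 2; 2 != 10 -> empty
(147,106): row=0b10010011, col=0b1101010, row AND col = 0b10 = 2; 2 != 106 -> empty
(33,3): row=0b100001, col=0b11, row AND col = 0b1 = 1; 1 != 3 -> empty
(70,39): row=0b1000110, col=0b100111, row AND col = 0b110 = 6; 6 != 39 -> empty
(153,20): row=0b10011001, col=0b10100, row AND col = 0b10000 = 16; 16 != 20 -> empty
(93,94): col outside [0, 93] -> not filled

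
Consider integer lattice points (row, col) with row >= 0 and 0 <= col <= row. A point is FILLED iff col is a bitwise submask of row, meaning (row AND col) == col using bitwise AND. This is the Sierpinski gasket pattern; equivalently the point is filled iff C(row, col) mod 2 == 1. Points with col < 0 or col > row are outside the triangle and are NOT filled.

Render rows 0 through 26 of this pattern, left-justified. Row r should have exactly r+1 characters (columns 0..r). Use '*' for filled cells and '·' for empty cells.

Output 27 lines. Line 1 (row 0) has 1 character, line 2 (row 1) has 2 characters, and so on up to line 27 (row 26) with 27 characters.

Answer: *
**
*·*
****
*···*
**··**
*·*·*·*
********
*·······*
**······**
*·*·····*·*
****····****
*···*···*···*
**··**··**··**
*·*·*·*·*·*·*·*
****************
*···············*
**··············**
*·*·············*·*
****············****
*···*···········*···*
**··**··········**··**
*·*·*·*·········*·*·*·*
********········********
*·······*·······*·······*
**······**······**······**
*·*·····*·*·····*·*·····*·*

Derivation:
r0=0: *
r1=1: **
r2=10: *·*
r3=11: ****
r4=100: *···*
r5=101: **··**
r6=110: *·*·*·*
r7=111: ********
r8=1000: *·······*
r9=1001: **······**
r10=1010: *·*·····*·*
r11=1011: ****····****
r12=1100: *···*···*···*
r13=1101: **··**··**··**
r14=1110: *·*·*·*·*·*·*·*
r15=1111: ****************
r16=10000: *···············*
r17=10001: **··············**
r18=10010: *·*·············*·*
r19=10011: ****············****
r20=10100: *···*···········*···*
r21=10101: **··**··········**··**
r22=10110: *·*·*·*·········*·*·*·*
r23=10111: ********········********
r24=11000: *·······*·······*·······*
r25=11001: **······**······**······**
r26=11010: *·*·····*·*·····*·*·····*·*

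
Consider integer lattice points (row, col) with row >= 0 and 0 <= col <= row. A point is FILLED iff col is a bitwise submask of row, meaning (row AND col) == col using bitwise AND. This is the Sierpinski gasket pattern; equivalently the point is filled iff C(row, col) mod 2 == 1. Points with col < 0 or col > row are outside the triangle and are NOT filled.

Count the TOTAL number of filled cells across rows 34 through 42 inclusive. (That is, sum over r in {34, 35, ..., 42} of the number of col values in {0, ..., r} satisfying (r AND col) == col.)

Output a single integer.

r34=100010 pc2: +4 =4
r35=100011 pc3: +8 =12
r36=100100 pc2: +4 =16
r37=100101 pc3: +8 =24
r38=100110 pc3: +8 =32
r39=100111 pc4: +16 =48
r40=101000 pc2: +4 =52
r41=101001 pc3: +8 =60
r42=101010 pc3: +8 =68

Answer: 68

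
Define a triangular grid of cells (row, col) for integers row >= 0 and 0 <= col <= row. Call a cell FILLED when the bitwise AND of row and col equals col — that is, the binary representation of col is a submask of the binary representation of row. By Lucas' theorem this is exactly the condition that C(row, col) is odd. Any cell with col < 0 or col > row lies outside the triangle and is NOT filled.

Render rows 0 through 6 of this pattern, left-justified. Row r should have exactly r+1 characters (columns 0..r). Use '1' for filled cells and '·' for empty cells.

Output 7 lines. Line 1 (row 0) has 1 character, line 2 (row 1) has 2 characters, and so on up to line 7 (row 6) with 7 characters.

r0=0: 1
r1=1: 11
r2=10: 1·1
r3=11: 1111
r4=100: 1···1
r5=101: 11··11
r6=110: 1·1·1·1

Answer: 1
11
1·1
1111
1···1
11··11
1·1·1·1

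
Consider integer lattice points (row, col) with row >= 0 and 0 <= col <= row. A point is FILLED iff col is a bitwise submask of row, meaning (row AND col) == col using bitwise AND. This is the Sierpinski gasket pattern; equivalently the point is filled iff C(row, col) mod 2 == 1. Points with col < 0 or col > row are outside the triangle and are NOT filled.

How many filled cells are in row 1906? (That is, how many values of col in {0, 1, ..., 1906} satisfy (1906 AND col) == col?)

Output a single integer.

1906 in binary = 11101110010
popcount(1906) = number of 1-bits in 11101110010 = 7
A col c satisfies (1906 AND c) == c iff every set bit of c is also set in 1906; each of the 7 set bits of 1906 can independently be on or off in c.
count = 2^7 = 128

Answer: 128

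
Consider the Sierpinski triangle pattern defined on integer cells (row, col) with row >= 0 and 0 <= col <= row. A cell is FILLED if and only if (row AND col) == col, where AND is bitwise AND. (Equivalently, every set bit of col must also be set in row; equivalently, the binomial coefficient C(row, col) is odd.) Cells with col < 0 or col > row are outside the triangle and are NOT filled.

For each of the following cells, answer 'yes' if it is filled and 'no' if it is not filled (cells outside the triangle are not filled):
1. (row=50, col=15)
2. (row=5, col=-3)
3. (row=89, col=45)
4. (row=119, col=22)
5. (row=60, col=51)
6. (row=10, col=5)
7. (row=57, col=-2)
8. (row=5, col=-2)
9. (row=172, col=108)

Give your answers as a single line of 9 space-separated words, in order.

(50,15): row=0b110010, col=0b1111, row AND col = 0b10 = 2; 2 != 15 -> empty
(5,-3): col outside [0, 5] -> not filled
(89,45): row=0b1011001, col=0b101101, row AND col = 0b1001 = 9; 9 != 45 -> empty
(119,22): row=0b1110111, col=0b10110, row AND col = 0b10110 = 22; 22 == 22 -> filled
(60,51): row=0b111100, col=0b110011, row AND col = 0b110000 = 48; 48 != 51 -> empty
(10,5): row=0b1010, col=0b101, row AND col = 0b0 = 0; 0 != 5 -> empty
(57,-2): col outside [0, 57] -> not filled
(5,-2): col outside [0, 5] -> not filled
(172,108): row=0b10101100, col=0b1101100, row AND col = 0b101100 = 44; 44 != 108 -> empty

Answer: no no no yes no no no no no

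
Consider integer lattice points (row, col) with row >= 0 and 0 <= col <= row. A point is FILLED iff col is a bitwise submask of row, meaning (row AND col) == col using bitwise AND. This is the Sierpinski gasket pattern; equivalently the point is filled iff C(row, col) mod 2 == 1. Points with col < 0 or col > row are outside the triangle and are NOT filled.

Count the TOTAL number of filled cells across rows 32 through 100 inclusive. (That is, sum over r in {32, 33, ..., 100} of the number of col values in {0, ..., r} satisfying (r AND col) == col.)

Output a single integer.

r32=100000 pc1: +2 =2
r33=100001 pc2: +4 =6
r34=100010 pc2: +4 =10
r35=100011 pc3: +8 =18
r36=100100 pc2: +4 =22
r37=100101 pc3: +8 =30
r38=100110 pc3: +8 =38
r39=100111 pc4: +16 =54
r40=101000 pc2: +4 =58
r41=101001 pc3: +8 =66
r42=101010 pc3: +8 =74
r43=101011 pc4: +16 =90
r44=101100 pc3: +8 =98
r45=101101 pc4: +16 =114
r46=101110 pc4: +16 =130
r47=101111 pc5: +32 =162
r48=110000 pc2: +4 =166
r49=110001 pc3: +8 =174
r50=110010 pc3: +8 =182
r51=110011 pc4: +16 =198
r52=110100 pc3: +8 =206
r53=110101 pc4: +16 =222
r54=110110 pc4: +16 =238
r55=110111 pc5: +32 =270
r56=111000 pc3: +8 =278
r57=111001 pc4: +16 =294
r58=111010 pc4: +16 =310
r59=111011 pc5: +32 =342
r60=111100 pc4: +16 =358
r61=111101 pc5: +32 =390
r62=111110 pc5: +32 =422
r63=111111 pc6: +64 =486
r64=1000000 pc1: +2 =488
r65=1000001 pc2: +4 =492
r66=1000010 pc2: +4 =496
r67=1000011 pc3: +8 =504
r68=1000100 pc2: +4 =508
r69=1000101 pc3: +8 =516
r70=1000110 pc3: +8 =524
r71=1000111 pc4: +16 =540
r72=1001000 pc2: +4 =544
r73=1001001 pc3: +8 =552
r74=1001010 pc3: +8 =560
r75=1001011 pc4: +16 =576
r76=1001100 pc3: +8 =584
r77=1001101 pc4: +16 =600
r78=1001110 pc4: +16 =616
r79=1001111 pc5: +32 =648
r80=1010000 pc2: +4 =652
r81=1010001 pc3: +8 =660
r82=1010010 pc3: +8 =668
r83=1010011 pc4: +16 =684
r84=1010100 pc3: +8 =692
r85=1010101 pc4: +16 =708
r86=1010110 pc4: +16 =724
r87=1010111 pc5: +32 =756
r88=1011000 pc3: +8 =764
r89=1011001 pc4: +16 =780
r90=1011010 pc4: +16 =796
r91=1011011 pc5: +32 =828
r92=1011100 pc4: +16 =844
r93=1011101 pc5: +32 =876
r94=1011110 pc5: +32 =908
r95=1011111 pc6: +64 =972
r96=1100000 pc2: +4 =976
r97=1100001 pc3: +8 =984
r98=1100010 pc3: +8 =992
r99=1100011 pc4: +16 =1008
r100=1100100 pc3: +8 =1016

Answer: 1016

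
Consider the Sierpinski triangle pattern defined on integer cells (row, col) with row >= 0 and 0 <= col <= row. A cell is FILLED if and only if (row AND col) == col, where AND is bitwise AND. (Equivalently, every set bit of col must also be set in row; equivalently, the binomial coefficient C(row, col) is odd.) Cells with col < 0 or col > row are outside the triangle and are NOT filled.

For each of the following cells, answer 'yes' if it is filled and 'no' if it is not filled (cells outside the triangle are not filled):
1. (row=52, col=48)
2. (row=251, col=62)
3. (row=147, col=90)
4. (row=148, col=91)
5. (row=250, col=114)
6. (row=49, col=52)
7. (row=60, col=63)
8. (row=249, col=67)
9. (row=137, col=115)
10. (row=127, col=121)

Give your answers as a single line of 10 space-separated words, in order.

Answer: yes no no no yes no no no no yes

Derivation:
(52,48): row=0b110100, col=0b110000, row AND col = 0b110000 = 48; 48 == 48 -> filled
(251,62): row=0b11111011, col=0b111110, row AND col = 0b111010 = 58; 58 != 62 -> empty
(147,90): row=0b10010011, col=0b1011010, row AND col = 0b10010 = 18; 18 != 90 -> empty
(148,91): row=0b10010100, col=0b1011011, row AND col = 0b10000 = 16; 16 != 91 -> empty
(250,114): row=0b11111010, col=0b1110010, row AND col = 0b1110010 = 114; 114 == 114 -> filled
(49,52): col outside [0, 49] -> not filled
(60,63): col outside [0, 60] -> not filled
(249,67): row=0b11111001, col=0b1000011, row AND col = 0b1000001 = 65; 65 != 67 -> empty
(137,115): row=0b10001001, col=0b1110011, row AND col = 0b1 = 1; 1 != 115 -> empty
(127,121): row=0b1111111, col=0b1111001, row AND col = 0b1111001 = 121; 121 == 121 -> filled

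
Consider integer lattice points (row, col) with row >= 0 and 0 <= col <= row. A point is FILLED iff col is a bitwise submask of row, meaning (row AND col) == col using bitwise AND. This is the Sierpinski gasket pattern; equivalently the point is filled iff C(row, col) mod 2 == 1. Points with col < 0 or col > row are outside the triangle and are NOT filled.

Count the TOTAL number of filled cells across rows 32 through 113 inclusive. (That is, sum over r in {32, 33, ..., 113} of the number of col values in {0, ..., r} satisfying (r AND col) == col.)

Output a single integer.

Answer: 1320

Derivation:
r32=100000 pc1: +2 =2
r33=100001 pc2: +4 =6
r34=100010 pc2: +4 =10
r35=100011 pc3: +8 =18
r36=100100 pc2: +4 =22
r37=100101 pc3: +8 =30
r38=100110 pc3: +8 =38
r39=100111 pc4: +16 =54
r40=101000 pc2: +4 =58
r41=101001 pc3: +8 =66
r42=101010 pc3: +8 =74
r43=101011 pc4: +16 =90
r44=101100 pc3: +8 =98
r45=101101 pc4: +16 =114
r46=101110 pc4: +16 =130
r47=101111 pc5: +32 =162
r48=110000 pc2: +4 =166
r49=110001 pc3: +8 =174
r50=110010 pc3: +8 =182
r51=110011 pc4: +16 =198
r52=110100 pc3: +8 =206
r53=110101 pc4: +16 =222
r54=110110 pc4: +16 =238
r55=110111 pc5: +32 =270
r56=111000 pc3: +8 =278
r57=111001 pc4: +16 =294
r58=111010 pc4: +16 =310
r59=111011 pc5: +32 =342
r60=111100 pc4: +16 =358
r61=111101 pc5: +32 =390
r62=111110 pc5: +32 =422
r63=111111 pc6: +64 =486
r64=1000000 pc1: +2 =488
r65=1000001 pc2: +4 =492
r66=1000010 pc2: +4 =496
r67=1000011 pc3: +8 =504
r68=1000100 pc2: +4 =508
r69=1000101 pc3: +8 =516
r70=1000110 pc3: +8 =524
r71=1000111 pc4: +16 =540
r72=1001000 pc2: +4 =544
r73=1001001 pc3: +8 =552
r74=1001010 pc3: +8 =560
r75=1001011 pc4: +16 =576
r76=1001100 pc3: +8 =584
r77=1001101 pc4: +16 =600
r78=1001110 pc4: +16 =616
r79=1001111 pc5: +32 =648
r80=1010000 pc2: +4 =652
r81=1010001 pc3: +8 =660
r82=1010010 pc3: +8 =668
r83=1010011 pc4: +16 =684
r84=1010100 pc3: +8 =692
r85=1010101 pc4: +16 =708
r86=1010110 pc4: +16 =724
r87=1010111 pc5: +32 =756
r88=1011000 pc3: +8 =764
r89=1011001 pc4: +16 =780
r90=1011010 pc4: +16 =796
r91=1011011 pc5: +32 =828
r92=1011100 pc4: +16 =844
r93=1011101 pc5: +32 =876
r94=1011110 pc5: +32 =908
r95=1011111 pc6: +64 =972
r96=1100000 pc2: +4 =976
r97=1100001 pc3: +8 =984
r98=1100010 pc3: +8 =992
r99=1100011 pc4: +16 =1008
r100=1100100 pc3: +8 =1016
r101=1100101 pc4: +16 =1032
r102=1100110 pc4: +16 =1048
r103=1100111 pc5: +32 =1080
r104=1101000 pc3: +8 =1088
r105=1101001 pc4: +16 =1104
r106=1101010 pc4: +16 =1120
r107=1101011 pc5: +32 =1152
r108=1101100 pc4: +16 =1168
r109=1101101 pc5: +32 =1200
r110=1101110 pc5: +32 =1232
r111=1101111 pc6: +64 =1296
r112=1110000 pc3: +8 =1304
r113=1110001 pc4: +16 =1320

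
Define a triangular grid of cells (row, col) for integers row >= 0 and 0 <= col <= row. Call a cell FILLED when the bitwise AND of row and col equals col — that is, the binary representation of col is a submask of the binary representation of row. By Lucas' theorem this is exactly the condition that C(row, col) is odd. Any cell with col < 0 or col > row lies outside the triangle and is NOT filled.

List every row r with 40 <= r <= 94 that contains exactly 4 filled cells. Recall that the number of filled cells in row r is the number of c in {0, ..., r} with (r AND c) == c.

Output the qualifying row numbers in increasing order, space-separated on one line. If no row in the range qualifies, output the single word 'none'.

Row r has 2^popcount(r) filled cells, so we need popcount(r) = log2(4) = 2.
Scan r = 40..94 and keep those with exactly 2 one-bits:
r=40=101000 popcount=2 -> KEEP
r=41=101001 popcount=3 -> skip
r=42=101010 popcount=3 -> skip
r=43=101011 popcount=4 -> skip
r=44=101100 popcount=3 -> skip
r=45=101101 popcount=4 -> skip
r=46=101110 popcount=4 -> skip
r=47=101111 popcount=5 -> skip
r=48=110000 popcount=2 -> KEEP
r=49=110001 popcount=3 -> skip
r=50=110010 popcount=3 -> skip
r=51=110011 popcount=4 -> skip
r=52=110100 popcount=3 -> skip
r=53=110101 popcount=4 -> skip
r=54=110110 popcount=4 -> skip
r=55=110111 popcount=5 -> skip
r=56=111000 popcount=3 -> skip
r=57=111001 popcount=4 -> skip
r=58=111010 popcount=4 -> skip
r=59=111011 popcount=5 -> skip
r=60=111100 popcount=4 -> skip
r=61=111101 popcount=5 -> skip
r=62=111110 popcount=5 -> skip
r=63=111111 popcount=6 -> skip
r=64=1000000 popcount=1 -> skip
r=65=1000001 popcount=2 -> KEEP
r=66=1000010 popcount=2 -> KEEP
r=67=1000011 popcount=3 -> skip
r=68=1000100 popcount=2 -> KEEP
r=69=1000101 popcount=3 -> skip
r=70=1000110 popcount=3 -> skip
r=71=1000111 popcount=4 -> skip
r=72=1001000 popcount=2 -> KEEP
r=73=1001001 popcount=3 -> skip
r=74=1001010 popcount=3 -> skip
r=75=1001011 popcount=4 -> skip
r=76=1001100 popcount=3 -> skip
r=77=1001101 popcount=4 -> skip
r=78=1001110 popcount=4 -> skip
r=79=1001111 popcount=5 -> skip
r=80=1010000 popcount=2 -> KEEP
r=81=1010001 popcount=3 -> skip
r=82=1010010 popcount=3 -> skip
r=83=1010011 popcount=4 -> skip
r=84=1010100 popcount=3 -> skip
r=85=1010101 popcount=4 -> skip
r=86=1010110 popcount=4 -> skip
r=87=1010111 popcount=5 -> skip
r=88=1011000 popcount=3 -> skip
r=89=1011001 popcount=4 -> skip
r=90=1011010 popcount=4 -> skip
r=91=1011011 popcount=5 -> skip
r=92=1011100 popcount=4 -> skip
r=93=1011101 popcount=5 -> skip
r=94=1011110 popcount=5 -> skip
Kept rows: 40 48 65 66 68 72 80

Answer: 40 48 65 66 68 72 80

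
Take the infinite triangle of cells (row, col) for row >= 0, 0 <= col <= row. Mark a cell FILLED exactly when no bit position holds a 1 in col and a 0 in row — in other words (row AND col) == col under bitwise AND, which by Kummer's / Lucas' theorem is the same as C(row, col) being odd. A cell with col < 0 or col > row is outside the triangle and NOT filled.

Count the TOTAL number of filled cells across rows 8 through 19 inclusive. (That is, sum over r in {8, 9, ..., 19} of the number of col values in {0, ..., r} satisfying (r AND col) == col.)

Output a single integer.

Answer: 72

Derivation:
r8=1000 pc1: +2 =2
r9=1001 pc2: +4 =6
r10=1010 pc2: +4 =10
r11=1011 pc3: +8 =18
r12=1100 pc2: +4 =22
r13=1101 pc3: +8 =30
r14=1110 pc3: +8 =38
r15=1111 pc4: +16 =54
r16=10000 pc1: +2 =56
r17=10001 pc2: +4 =60
r18=10010 pc2: +4 =64
r19=10011 pc3: +8 =72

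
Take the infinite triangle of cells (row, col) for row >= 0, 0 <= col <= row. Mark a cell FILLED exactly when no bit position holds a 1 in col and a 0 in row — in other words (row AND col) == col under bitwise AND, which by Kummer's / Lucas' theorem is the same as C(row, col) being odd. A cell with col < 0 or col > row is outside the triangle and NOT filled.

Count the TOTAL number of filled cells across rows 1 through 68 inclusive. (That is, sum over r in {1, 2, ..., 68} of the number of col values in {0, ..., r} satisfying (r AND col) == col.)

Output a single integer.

Answer: 750

Derivation:
r1=1 pc1: +2 =2
r2=10 pc1: +2 =4
r3=11 pc2: +4 =8
r4=100 pc1: +2 =10
r5=101 pc2: +4 =14
r6=110 pc2: +4 =18
r7=111 pc3: +8 =26
r8=1000 pc1: +2 =28
r9=1001 pc2: +4 =32
r10=1010 pc2: +4 =36
r11=1011 pc3: +8 =44
r12=1100 pc2: +4 =48
r13=1101 pc3: +8 =56
r14=1110 pc3: +8 =64
r15=1111 pc4: +16 =80
r16=10000 pc1: +2 =82
r17=10001 pc2: +4 =86
r18=10010 pc2: +4 =90
r19=10011 pc3: +8 =98
r20=10100 pc2: +4 =102
r21=10101 pc3: +8 =110
r22=10110 pc3: +8 =118
r23=10111 pc4: +16 =134
r24=11000 pc2: +4 =138
r25=11001 pc3: +8 =146
r26=11010 pc3: +8 =154
r27=11011 pc4: +16 =170
r28=11100 pc3: +8 =178
r29=11101 pc4: +16 =194
r30=11110 pc4: +16 =210
r31=11111 pc5: +32 =242
r32=100000 pc1: +2 =244
r33=100001 pc2: +4 =248
r34=100010 pc2: +4 =252
r35=100011 pc3: +8 =260
r36=100100 pc2: +4 =264
r37=100101 pc3: +8 =272
r38=100110 pc3: +8 =280
r39=100111 pc4: +16 =296
r40=101000 pc2: +4 =300
r41=101001 pc3: +8 =308
r42=101010 pc3: +8 =316
r43=101011 pc4: +16 =332
r44=101100 pc3: +8 =340
r45=101101 pc4: +16 =356
r46=101110 pc4: +16 =372
r47=101111 pc5: +32 =404
r48=110000 pc2: +4 =408
r49=110001 pc3: +8 =416
r50=110010 pc3: +8 =424
r51=110011 pc4: +16 =440
r52=110100 pc3: +8 =448
r53=110101 pc4: +16 =464
r54=110110 pc4: +16 =480
r55=110111 pc5: +32 =512
r56=111000 pc3: +8 =520
r57=111001 pc4: +16 =536
r58=111010 pc4: +16 =552
r59=111011 pc5: +32 =584
r60=111100 pc4: +16 =600
r61=111101 pc5: +32 =632
r62=111110 pc5: +32 =664
r63=111111 pc6: +64 =728
r64=1000000 pc1: +2 =730
r65=1000001 pc2: +4 =734
r66=1000010 pc2: +4 =738
r67=1000011 pc3: +8 =746
r68=1000100 pc2: +4 =750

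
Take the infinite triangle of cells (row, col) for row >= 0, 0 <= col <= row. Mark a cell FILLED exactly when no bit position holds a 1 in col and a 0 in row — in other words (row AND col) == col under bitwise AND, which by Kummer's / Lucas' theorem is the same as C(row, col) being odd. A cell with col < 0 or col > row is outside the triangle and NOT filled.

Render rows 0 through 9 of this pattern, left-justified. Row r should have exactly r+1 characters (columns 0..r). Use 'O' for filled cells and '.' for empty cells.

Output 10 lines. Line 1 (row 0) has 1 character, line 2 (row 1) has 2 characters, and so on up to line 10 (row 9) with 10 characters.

r0=0: O
r1=1: OO
r2=10: O.O
r3=11: OOOO
r4=100: O...O
r5=101: OO..OO
r6=110: O.O.O.O
r7=111: OOOOOOOO
r8=1000: O.......O
r9=1001: OO......OO

Answer: O
OO
O.O
OOOO
O...O
OO..OO
O.O.O.O
OOOOOOOO
O.......O
OO......OO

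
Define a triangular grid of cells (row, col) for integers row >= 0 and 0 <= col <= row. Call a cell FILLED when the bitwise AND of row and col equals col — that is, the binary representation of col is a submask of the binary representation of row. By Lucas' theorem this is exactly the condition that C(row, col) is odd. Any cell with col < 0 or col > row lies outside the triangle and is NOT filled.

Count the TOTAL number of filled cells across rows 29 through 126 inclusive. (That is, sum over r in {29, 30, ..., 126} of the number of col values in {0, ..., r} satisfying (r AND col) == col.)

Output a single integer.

r29=11101 pc4: +16 =16
r30=11110 pc4: +16 =32
r31=11111 pc5: +32 =64
r32=100000 pc1: +2 =66
r33=100001 pc2: +4 =70
r34=100010 pc2: +4 =74
r35=100011 pc3: +8 =82
r36=100100 pc2: +4 =86
r37=100101 pc3: +8 =94
r38=100110 pc3: +8 =102
r39=100111 pc4: +16 =118
r40=101000 pc2: +4 =122
r41=101001 pc3: +8 =130
r42=101010 pc3: +8 =138
r43=101011 pc4: +16 =154
r44=101100 pc3: +8 =162
r45=101101 pc4: +16 =178
r46=101110 pc4: +16 =194
r47=101111 pc5: +32 =226
r48=110000 pc2: +4 =230
r49=110001 pc3: +8 =238
r50=110010 pc3: +8 =246
r51=110011 pc4: +16 =262
r52=110100 pc3: +8 =270
r53=110101 pc4: +16 =286
r54=110110 pc4: +16 =302
r55=110111 pc5: +32 =334
r56=111000 pc3: +8 =342
r57=111001 pc4: +16 =358
r58=111010 pc4: +16 =374
r59=111011 pc5: +32 =406
r60=111100 pc4: +16 =422
r61=111101 pc5: +32 =454
r62=111110 pc5: +32 =486
r63=111111 pc6: +64 =550
r64=1000000 pc1: +2 =552
r65=1000001 pc2: +4 =556
r66=1000010 pc2: +4 =560
r67=1000011 pc3: +8 =568
r68=1000100 pc2: +4 =572
r69=1000101 pc3: +8 =580
r70=1000110 pc3: +8 =588
r71=1000111 pc4: +16 =604
r72=1001000 pc2: +4 =608
r73=1001001 pc3: +8 =616
r74=1001010 pc3: +8 =624
r75=1001011 pc4: +16 =640
r76=1001100 pc3: +8 =648
r77=1001101 pc4: +16 =664
r78=1001110 pc4: +16 =680
r79=1001111 pc5: +32 =712
r80=1010000 pc2: +4 =716
r81=1010001 pc3: +8 =724
r82=1010010 pc3: +8 =732
r83=1010011 pc4: +16 =748
r84=1010100 pc3: +8 =756
r85=1010101 pc4: +16 =772
r86=1010110 pc4: +16 =788
r87=1010111 pc5: +32 =820
r88=1011000 pc3: +8 =828
r89=1011001 pc4: +16 =844
r90=1011010 pc4: +16 =860
r91=1011011 pc5: +32 =892
r92=1011100 pc4: +16 =908
r93=1011101 pc5: +32 =940
r94=1011110 pc5: +32 =972
r95=1011111 pc6: +64 =1036
r96=1100000 pc2: +4 =1040
r97=1100001 pc3: +8 =1048
r98=1100010 pc3: +8 =1056
r99=1100011 pc4: +16 =1072
r100=1100100 pc3: +8 =1080
r101=1100101 pc4: +16 =1096
r102=1100110 pc4: +16 =1112
r103=1100111 pc5: +32 =1144
r104=1101000 pc3: +8 =1152
r105=1101001 pc4: +16 =1168
r106=1101010 pc4: +16 =1184
r107=1101011 pc5: +32 =1216
r108=1101100 pc4: +16 =1232
r109=1101101 pc5: +32 =1264
r110=1101110 pc5: +32 =1296
r111=1101111 pc6: +64 =1360
r112=1110000 pc3: +8 =1368
r113=1110001 pc4: +16 =1384
r114=1110010 pc4: +16 =1400
r115=1110011 pc5: +32 =1432
r116=1110100 pc4: +16 =1448
r117=1110101 pc5: +32 =1480
r118=1110110 pc5: +32 =1512
r119=1110111 pc6: +64 =1576
r120=1111000 pc4: +16 =1592
r121=1111001 pc5: +32 =1624
r122=1111010 pc5: +32 =1656
r123=1111011 pc6: +64 =1720
r124=1111100 pc5: +32 =1752
r125=1111101 pc6: +64 =1816
r126=1111110 pc6: +64 =1880

Answer: 1880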